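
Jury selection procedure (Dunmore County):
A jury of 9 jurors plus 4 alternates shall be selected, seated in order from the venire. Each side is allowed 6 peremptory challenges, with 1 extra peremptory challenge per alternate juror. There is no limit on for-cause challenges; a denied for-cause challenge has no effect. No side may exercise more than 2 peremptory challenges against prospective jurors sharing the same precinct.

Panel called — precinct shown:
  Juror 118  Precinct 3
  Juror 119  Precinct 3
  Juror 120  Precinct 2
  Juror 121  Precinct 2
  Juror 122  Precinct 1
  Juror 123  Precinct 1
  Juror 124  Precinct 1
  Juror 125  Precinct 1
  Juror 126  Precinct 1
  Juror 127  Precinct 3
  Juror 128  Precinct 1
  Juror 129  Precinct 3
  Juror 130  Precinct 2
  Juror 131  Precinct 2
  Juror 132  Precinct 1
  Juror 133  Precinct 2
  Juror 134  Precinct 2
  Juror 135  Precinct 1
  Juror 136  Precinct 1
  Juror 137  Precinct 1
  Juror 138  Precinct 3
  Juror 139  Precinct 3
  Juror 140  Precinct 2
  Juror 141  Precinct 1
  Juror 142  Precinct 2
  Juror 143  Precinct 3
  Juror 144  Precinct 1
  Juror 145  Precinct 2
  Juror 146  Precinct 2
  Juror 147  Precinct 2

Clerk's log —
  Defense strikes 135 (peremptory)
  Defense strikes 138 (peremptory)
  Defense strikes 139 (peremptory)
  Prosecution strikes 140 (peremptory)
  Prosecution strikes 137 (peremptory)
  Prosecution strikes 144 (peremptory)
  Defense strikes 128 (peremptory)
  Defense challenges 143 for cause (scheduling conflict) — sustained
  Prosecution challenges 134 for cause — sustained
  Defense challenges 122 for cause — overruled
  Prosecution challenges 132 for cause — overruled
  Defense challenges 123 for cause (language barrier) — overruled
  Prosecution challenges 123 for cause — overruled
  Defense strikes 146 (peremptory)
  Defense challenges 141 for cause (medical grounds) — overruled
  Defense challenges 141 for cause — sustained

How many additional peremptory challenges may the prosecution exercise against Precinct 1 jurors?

0

Prosecution peremptories so far: #140, #137, #144 — 3 of 10 used, 7 left overall.
Against Precinct 1: #137, #144 — 2 used; per-precinct cap 2 leaves 0.
Binding limit: min(7, 0) = 0.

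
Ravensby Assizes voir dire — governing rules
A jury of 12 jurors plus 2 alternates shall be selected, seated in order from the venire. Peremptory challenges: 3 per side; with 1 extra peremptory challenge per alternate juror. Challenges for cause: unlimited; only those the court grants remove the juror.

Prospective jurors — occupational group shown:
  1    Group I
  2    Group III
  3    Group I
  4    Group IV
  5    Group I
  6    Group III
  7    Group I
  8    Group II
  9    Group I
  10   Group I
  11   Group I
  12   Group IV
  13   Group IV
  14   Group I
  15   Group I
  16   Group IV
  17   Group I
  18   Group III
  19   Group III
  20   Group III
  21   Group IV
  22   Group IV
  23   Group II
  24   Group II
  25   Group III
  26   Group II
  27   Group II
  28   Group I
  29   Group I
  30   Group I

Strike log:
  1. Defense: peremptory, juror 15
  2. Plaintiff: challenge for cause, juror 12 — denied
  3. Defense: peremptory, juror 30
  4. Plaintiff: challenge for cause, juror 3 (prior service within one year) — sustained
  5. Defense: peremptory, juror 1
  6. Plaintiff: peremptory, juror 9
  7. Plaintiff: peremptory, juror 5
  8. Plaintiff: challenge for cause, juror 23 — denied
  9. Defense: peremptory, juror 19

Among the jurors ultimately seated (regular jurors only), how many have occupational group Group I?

Removed: #1, #3, #5, #9, #15, #19, #30.
Seated jurors 1–12: #2, #4, #6, #7, #8, #10, #11, #12, #13, #14, #16, #17 (alternates #18, #20 not counted).
Of those, in Group I: #7, #10, #11, #14, #17 → 5.

5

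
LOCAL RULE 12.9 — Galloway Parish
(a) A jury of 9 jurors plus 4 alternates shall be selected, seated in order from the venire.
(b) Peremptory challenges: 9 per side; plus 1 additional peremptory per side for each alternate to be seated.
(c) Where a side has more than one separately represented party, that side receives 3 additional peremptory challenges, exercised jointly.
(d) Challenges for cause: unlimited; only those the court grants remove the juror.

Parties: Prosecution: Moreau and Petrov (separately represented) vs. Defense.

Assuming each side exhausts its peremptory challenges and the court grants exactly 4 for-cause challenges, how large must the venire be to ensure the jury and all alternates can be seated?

46

Seats to fill: 9 + 4 alternates = 13.
Peremptories — Prosecution: 9 + 1×4 + 3 = 16; Defense: 9 + 1×4 = 13; total 29.
For-cause removals: 4.
Minimum venire: 13 + 29 + 4 = 46.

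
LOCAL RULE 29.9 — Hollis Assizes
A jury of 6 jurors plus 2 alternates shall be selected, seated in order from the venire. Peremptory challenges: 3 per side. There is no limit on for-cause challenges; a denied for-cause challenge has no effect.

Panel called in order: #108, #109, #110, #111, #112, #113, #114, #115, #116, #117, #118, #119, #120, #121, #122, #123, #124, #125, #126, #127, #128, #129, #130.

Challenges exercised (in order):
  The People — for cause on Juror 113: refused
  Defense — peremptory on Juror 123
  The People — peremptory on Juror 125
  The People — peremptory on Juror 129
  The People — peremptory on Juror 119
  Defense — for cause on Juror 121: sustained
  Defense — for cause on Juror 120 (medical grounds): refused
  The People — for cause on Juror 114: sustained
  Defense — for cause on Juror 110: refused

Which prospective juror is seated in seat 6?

Removed: #114, #119, #121, #123, #125, #129. (#110, #113, #120 stay — for-cause denied.)
Seating in order: seats 1–6 → #108, #109, #110, #111, #112, #113; alternates → #115, #116.
So seat 6 is #113.

113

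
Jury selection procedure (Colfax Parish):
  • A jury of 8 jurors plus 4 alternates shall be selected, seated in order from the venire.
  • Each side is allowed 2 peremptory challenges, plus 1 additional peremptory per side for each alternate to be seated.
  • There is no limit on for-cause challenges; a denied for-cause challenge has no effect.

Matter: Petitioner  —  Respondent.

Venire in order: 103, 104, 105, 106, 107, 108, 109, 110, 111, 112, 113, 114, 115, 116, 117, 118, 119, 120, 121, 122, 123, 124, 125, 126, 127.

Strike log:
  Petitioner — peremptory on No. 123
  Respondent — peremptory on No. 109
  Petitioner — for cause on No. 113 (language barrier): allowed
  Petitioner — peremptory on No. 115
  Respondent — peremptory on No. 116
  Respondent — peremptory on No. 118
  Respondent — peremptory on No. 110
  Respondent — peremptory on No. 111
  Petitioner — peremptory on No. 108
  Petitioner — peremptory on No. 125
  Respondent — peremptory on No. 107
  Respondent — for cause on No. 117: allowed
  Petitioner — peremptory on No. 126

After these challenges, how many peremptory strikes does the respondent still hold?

Respondent allotment: 2 base + 1 × 4 alternates = 6.
Respondent peremptories used: #109, #116, #118, #110, #111, #107 — 6 (the for-cause on #117 doesn't count).
Remaining: 6 − 6 = 0.

0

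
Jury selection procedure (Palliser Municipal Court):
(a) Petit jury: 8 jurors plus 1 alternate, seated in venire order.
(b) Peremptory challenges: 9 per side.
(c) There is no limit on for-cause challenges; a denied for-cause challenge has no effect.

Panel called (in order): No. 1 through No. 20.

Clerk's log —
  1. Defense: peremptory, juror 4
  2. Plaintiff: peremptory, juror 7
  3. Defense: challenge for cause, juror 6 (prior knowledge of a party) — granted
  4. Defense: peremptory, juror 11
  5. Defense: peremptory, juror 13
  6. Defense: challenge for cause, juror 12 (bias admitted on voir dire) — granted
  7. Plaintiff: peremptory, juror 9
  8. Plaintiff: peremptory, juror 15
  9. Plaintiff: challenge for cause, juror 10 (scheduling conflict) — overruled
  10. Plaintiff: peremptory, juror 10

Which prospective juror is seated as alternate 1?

18

Removed: #4, #6, #7, #9, #10, #11, #12, #13, #15.
Seating in order: seats 1–8 → #1, #2, #3, #5, #8, #14, #16, #17; alternates → #18.
So alternate 1 is #18.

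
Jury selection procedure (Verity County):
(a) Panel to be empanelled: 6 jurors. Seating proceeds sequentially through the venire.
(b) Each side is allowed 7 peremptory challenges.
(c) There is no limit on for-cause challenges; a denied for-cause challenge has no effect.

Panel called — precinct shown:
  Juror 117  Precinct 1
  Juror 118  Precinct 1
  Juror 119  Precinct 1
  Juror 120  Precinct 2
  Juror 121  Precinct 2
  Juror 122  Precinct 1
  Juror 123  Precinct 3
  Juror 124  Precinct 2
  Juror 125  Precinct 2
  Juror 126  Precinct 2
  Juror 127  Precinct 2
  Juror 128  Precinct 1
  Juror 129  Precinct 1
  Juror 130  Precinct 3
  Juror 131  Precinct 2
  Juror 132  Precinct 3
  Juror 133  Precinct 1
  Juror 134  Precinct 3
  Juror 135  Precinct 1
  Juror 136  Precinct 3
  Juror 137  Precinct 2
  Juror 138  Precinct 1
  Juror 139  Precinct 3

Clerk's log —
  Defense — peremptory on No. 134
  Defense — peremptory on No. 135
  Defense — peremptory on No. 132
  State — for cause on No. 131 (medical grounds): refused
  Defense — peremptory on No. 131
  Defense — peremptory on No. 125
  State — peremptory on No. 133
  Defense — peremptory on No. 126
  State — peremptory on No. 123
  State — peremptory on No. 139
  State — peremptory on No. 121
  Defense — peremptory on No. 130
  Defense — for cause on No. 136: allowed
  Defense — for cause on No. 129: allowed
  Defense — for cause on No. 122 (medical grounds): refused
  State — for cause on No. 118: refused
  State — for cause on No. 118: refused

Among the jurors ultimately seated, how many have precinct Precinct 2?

Removed: #121, #123, #125, #126, #129, #130, #131, #132, #133, #134, #135, #136, #139.
Seated jurors 1–6: #117, #118, #119, #120, #122, #124.
Of those, in Precinct 2: #120, #124 → 2.

2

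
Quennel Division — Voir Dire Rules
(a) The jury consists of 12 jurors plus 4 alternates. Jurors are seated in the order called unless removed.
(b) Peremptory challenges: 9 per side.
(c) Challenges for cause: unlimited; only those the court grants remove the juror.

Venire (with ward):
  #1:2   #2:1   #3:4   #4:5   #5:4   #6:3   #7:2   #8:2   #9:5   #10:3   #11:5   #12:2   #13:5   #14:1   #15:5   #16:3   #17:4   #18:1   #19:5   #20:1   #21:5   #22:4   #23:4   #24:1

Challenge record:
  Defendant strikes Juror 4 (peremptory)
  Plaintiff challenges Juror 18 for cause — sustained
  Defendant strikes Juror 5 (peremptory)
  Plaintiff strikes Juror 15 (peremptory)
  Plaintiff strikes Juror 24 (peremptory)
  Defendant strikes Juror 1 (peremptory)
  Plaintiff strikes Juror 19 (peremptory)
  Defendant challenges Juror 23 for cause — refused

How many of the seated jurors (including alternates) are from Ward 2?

3

Removed: #1, #4, #5, #15, #18, #19, #24.
Seated (16 incl. alternates): #2, #3, #6, #7, #8, #9, #10, #11, #12, #13, #14, #16, #17, #20, #21, #22.
Of those, in Ward 2: #7, #8, #12 → 3.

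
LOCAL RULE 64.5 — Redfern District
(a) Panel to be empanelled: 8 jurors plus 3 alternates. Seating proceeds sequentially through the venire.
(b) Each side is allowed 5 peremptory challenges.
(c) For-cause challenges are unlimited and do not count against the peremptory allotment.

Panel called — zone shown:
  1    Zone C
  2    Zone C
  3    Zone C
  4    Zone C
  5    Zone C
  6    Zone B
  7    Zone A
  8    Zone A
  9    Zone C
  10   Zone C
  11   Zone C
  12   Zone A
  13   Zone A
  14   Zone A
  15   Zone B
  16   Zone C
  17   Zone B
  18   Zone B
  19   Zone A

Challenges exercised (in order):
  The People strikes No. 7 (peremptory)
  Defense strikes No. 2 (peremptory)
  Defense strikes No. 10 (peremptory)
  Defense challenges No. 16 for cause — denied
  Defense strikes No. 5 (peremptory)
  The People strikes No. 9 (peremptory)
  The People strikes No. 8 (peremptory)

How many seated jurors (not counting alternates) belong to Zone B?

Removed: #2, #5, #7, #8, #9, #10.
Seated jurors 1–8: #1, #3, #4, #6, #11, #12, #13, #14 (alternates #15, #16, #17 not counted).
Of those, in Zone B: #6 → 1.

1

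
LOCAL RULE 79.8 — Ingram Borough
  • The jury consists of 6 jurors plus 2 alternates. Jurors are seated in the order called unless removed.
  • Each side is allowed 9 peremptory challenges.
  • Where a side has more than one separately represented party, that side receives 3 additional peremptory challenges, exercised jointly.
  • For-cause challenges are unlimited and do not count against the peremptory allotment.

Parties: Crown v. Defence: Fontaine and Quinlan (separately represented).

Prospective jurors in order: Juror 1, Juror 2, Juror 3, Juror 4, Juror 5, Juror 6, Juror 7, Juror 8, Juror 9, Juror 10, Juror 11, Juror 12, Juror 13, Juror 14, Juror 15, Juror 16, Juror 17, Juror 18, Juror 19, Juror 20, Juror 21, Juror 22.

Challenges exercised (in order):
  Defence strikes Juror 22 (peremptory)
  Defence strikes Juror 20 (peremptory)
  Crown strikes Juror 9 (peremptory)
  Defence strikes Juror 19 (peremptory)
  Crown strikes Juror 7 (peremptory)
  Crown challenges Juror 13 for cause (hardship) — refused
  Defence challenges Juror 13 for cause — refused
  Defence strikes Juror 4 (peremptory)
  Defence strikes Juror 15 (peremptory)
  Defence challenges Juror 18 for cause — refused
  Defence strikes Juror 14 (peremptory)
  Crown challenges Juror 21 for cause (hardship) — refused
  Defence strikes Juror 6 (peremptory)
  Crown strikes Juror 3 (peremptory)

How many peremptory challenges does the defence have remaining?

5

Defence allotment: 9 base + 3 multi-party = 12.
Defence peremptories used: #22, #20, #19, #4, #15, #14, #6 — 7 (for-cause on #13, #18 don't count).
Remaining: 12 − 7 = 5.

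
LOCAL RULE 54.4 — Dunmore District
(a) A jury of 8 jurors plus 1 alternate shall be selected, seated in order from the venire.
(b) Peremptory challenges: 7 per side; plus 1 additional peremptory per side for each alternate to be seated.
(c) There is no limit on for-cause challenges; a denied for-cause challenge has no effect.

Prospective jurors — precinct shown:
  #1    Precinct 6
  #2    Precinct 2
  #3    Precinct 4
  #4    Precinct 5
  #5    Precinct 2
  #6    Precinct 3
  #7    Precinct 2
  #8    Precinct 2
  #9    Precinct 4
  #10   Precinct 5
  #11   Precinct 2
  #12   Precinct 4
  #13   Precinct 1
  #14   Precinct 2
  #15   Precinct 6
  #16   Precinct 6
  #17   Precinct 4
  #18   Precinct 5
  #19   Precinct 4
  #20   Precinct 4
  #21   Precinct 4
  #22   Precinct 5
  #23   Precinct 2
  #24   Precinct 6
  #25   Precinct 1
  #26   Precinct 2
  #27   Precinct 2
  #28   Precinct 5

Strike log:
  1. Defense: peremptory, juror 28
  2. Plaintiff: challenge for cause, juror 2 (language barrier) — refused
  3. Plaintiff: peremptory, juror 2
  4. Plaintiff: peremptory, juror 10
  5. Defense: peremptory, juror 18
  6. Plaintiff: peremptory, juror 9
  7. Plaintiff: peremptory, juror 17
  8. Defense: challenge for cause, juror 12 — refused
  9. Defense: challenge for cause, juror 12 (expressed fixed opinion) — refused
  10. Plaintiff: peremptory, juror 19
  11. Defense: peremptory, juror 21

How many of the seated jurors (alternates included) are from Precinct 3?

1

Removed: #2, #9, #10, #17, #18, #19, #21, #28.
Seated (9 incl. alternates): #1, #3, #4, #5, #6, #7, #8, #11, #12.
Of those, in Precinct 3: #6 → 1.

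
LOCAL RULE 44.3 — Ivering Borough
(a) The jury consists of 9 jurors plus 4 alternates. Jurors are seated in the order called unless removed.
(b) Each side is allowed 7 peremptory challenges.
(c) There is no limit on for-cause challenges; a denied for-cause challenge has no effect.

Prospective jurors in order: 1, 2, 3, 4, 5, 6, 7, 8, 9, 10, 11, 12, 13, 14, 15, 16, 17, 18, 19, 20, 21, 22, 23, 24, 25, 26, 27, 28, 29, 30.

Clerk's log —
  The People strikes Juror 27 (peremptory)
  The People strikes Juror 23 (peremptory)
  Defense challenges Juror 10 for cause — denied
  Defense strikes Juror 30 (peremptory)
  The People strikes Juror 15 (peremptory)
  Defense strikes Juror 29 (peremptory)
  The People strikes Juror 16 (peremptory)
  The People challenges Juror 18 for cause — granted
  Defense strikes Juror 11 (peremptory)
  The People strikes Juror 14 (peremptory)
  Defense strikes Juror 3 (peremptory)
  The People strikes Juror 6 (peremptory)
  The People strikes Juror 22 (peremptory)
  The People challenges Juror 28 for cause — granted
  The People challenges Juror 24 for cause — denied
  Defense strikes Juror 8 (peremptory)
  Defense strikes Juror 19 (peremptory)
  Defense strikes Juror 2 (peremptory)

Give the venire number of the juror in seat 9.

Removed: #2, #3, #6, #8, #11, #14, #15, #16, #18, #19, #22, #23, #27, #28, #29, #30. (#10, #24 stay — for-cause denied.)
Filling seats in venire order through position 9: #1, #4, #5, #7, #9, #10, #12, #13, #17.
So seat 9 is #17.

17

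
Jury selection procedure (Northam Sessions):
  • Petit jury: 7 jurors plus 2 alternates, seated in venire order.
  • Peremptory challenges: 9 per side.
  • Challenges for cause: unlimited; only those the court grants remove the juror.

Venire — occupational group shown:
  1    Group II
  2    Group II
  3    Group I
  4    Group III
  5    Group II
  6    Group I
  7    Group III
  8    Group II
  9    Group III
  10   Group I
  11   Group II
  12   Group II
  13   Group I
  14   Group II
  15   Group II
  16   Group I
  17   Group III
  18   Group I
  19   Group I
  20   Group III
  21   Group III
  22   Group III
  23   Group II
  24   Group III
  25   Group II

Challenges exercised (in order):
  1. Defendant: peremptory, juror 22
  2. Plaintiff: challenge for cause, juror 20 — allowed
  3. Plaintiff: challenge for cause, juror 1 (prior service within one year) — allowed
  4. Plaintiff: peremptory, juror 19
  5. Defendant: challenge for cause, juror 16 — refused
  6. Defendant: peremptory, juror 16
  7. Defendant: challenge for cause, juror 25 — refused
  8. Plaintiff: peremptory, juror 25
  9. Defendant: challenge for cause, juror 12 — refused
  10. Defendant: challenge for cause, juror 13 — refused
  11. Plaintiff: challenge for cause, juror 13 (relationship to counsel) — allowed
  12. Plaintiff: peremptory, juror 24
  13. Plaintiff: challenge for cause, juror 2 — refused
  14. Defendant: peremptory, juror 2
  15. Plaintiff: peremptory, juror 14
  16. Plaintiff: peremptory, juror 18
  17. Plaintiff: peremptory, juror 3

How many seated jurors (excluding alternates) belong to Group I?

2

Removed: #1, #2, #3, #13, #14, #16, #18, #19, #20, #22, #24, #25.
Seated jurors 1–7: #4, #5, #6, #7, #8, #9, #10 (alternates #11, #12 not counted).
Of those, in Group I: #6, #10 → 2.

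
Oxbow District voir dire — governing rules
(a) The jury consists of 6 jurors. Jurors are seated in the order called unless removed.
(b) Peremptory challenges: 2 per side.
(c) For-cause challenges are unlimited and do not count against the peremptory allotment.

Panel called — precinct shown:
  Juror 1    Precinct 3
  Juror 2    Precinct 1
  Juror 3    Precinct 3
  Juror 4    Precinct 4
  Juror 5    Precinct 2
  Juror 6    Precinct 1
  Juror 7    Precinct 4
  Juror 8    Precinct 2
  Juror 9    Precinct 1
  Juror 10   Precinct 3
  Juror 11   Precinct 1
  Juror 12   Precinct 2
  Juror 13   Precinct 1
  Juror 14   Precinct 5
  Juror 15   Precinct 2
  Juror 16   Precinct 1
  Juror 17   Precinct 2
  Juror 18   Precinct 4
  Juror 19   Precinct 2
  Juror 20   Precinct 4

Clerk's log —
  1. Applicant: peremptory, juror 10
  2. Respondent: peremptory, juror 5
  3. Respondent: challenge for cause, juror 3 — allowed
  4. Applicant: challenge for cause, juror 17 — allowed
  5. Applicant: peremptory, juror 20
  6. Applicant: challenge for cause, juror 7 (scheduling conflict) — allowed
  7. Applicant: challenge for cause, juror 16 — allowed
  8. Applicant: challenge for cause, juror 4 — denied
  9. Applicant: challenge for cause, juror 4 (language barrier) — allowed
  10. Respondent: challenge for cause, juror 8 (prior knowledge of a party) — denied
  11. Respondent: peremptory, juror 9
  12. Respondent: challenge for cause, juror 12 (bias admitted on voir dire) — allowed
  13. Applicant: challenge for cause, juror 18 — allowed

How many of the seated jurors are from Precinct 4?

Removed: #3, #4, #5, #7, #9, #10, #12, #16, #17, #18, #20.
Seated jurors 1–6: #1, #2, #6, #8, #11, #13.
None of those are in Precinct 4 → 0.

0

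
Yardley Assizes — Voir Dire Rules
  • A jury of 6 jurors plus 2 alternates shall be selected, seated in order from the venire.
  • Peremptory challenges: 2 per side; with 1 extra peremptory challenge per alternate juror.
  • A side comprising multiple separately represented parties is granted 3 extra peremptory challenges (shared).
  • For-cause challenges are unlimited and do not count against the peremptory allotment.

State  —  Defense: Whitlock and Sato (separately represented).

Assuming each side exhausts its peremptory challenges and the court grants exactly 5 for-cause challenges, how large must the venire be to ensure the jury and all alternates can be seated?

Seats to fill: 6 + 2 alternates = 8.
Peremptories — State: 2 + 1×2 = 4; Defense: 2 + 1×2 + 3 = 7; total 11.
For-cause removals: 5.
Minimum venire: 8 + 11 + 5 = 24.

24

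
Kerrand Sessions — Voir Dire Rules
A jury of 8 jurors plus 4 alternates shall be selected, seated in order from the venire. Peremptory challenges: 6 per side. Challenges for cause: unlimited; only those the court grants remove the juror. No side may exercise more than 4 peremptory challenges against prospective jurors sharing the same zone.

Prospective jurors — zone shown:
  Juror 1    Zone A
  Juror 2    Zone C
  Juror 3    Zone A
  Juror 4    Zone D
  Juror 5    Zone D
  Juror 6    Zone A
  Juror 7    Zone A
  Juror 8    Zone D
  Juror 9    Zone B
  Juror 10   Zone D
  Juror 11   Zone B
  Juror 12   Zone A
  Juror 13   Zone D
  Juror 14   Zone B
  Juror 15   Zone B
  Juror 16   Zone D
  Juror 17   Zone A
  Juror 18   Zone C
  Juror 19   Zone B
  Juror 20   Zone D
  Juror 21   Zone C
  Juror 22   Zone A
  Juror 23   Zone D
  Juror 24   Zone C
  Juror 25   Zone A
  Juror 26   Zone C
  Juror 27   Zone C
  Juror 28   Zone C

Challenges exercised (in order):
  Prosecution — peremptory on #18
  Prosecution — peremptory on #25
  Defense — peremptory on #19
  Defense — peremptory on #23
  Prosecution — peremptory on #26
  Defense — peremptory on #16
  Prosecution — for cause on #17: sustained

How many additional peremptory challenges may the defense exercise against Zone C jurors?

3

Defense peremptories so far: #19, #23, #16 — 3 of 6 used, 3 left overall.
Against Zone C: none yet — per-zone cap 4 leaves 4.
Binding limit: min(3, 4) = 3.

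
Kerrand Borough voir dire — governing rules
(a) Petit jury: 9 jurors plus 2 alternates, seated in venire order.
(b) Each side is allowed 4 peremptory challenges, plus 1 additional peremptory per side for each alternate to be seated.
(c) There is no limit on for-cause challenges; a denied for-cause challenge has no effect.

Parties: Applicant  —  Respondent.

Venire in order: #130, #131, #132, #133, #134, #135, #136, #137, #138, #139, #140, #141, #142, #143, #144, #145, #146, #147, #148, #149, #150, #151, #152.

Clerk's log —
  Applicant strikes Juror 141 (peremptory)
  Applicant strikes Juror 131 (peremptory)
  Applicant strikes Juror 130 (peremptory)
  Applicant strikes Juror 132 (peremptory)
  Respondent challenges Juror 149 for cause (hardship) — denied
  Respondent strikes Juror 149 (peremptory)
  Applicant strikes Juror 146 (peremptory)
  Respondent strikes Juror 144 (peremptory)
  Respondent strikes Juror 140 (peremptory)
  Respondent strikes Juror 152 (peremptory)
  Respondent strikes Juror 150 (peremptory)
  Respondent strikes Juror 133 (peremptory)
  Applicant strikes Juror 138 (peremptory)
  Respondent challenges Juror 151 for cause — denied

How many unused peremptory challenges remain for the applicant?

Applicant allotment: 4 base + 1 × 2 alternates = 6.
Applicant peremptories used: #141, #131, #130, #132, #146, #138 — 6.
Remaining: 6 − 6 = 0.

0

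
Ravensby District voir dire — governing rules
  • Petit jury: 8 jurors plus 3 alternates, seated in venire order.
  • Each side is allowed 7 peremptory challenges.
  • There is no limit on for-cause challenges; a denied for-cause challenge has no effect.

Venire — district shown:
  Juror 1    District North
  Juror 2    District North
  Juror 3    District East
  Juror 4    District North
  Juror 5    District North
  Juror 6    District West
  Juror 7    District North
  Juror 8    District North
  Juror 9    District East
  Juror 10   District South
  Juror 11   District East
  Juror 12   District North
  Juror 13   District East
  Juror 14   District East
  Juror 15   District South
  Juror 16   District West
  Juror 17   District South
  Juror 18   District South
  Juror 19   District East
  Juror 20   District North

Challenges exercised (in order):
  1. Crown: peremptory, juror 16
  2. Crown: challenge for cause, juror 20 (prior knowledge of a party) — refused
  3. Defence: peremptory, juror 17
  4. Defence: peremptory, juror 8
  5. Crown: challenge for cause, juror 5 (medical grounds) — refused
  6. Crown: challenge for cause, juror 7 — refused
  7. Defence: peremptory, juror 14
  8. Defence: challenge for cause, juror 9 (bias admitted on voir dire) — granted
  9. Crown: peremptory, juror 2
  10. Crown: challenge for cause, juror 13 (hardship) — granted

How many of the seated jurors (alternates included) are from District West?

1

Removed: #2, #8, #9, #13, #14, #16, #17.
Seated (11 incl. alternates): #1, #3, #4, #5, #6, #7, #10, #11, #12, #15, #18.
Of those, in District West: #6 → 1.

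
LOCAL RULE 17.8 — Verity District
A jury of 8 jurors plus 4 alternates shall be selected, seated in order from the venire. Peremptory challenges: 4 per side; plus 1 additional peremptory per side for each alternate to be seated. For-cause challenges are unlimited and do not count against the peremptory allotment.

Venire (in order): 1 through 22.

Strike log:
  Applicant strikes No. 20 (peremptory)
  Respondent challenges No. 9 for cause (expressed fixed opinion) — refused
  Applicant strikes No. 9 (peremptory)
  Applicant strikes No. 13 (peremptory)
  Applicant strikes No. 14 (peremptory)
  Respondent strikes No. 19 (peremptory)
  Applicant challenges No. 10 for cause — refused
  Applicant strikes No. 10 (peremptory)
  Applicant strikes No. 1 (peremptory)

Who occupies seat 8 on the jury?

Removed: #1, #9, #10, #13, #14, #19, #20.
Filling seats in venire order through position 8: #2, #3, #4, #5, #6, #7, #8, #11.
So seat 8 is #11.

11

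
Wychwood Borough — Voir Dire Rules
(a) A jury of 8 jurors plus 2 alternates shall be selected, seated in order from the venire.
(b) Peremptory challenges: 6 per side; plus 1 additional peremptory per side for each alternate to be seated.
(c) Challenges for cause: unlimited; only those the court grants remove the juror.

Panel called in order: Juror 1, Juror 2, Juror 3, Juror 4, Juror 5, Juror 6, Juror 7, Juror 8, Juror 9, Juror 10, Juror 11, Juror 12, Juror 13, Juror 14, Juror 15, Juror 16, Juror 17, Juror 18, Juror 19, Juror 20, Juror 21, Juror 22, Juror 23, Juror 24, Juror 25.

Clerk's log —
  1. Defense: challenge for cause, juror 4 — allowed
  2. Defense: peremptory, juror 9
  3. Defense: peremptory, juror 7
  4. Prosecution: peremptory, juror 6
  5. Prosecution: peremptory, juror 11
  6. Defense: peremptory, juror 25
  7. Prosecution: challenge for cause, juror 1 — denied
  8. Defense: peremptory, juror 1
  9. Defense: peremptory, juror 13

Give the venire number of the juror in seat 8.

Removed: #1, #4, #6, #7, #9, #11, #13, #25.
Seating in order: seats 1–8 → #2, #3, #5, #8, #10, #12, #14, #15; alternates → #16, #17.
So seat 8 is #15.

15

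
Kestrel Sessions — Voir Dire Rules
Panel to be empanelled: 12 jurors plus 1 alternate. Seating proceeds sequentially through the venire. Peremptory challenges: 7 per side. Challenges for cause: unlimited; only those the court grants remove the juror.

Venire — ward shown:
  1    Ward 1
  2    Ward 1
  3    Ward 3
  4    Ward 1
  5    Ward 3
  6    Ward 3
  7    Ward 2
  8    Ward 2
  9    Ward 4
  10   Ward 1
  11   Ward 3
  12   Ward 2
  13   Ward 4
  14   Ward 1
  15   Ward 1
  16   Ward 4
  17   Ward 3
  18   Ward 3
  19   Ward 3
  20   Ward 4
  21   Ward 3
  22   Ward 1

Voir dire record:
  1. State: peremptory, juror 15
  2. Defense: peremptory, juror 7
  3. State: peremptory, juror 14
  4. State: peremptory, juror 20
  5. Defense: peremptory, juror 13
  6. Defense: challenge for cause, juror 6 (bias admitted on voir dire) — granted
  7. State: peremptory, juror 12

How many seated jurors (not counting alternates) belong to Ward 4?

2

Removed: #6, #7, #12, #13, #14, #15, #20.
Seated jurors 1–12: #1, #2, #3, #4, #5, #8, #9, #10, #11, #16, #17, #18 (alternates #19 not counted).
Of those, in Ward 4: #9, #16 → 2.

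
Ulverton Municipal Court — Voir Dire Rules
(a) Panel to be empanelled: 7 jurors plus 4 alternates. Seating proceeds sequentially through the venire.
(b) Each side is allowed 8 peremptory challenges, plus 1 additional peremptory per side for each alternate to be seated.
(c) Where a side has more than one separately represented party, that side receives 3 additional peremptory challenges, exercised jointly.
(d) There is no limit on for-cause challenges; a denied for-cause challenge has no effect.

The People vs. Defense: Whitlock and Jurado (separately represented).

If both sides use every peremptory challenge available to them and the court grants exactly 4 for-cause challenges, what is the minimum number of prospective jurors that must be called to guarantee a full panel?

42

Seats to fill: 7 + 4 alternates = 11.
Peremptories — The People: 8 + 1×4 = 12; Defense: 8 + 1×4 + 3 = 15; total 27.
For-cause removals: 4.
Minimum venire: 11 + 27 + 4 = 42.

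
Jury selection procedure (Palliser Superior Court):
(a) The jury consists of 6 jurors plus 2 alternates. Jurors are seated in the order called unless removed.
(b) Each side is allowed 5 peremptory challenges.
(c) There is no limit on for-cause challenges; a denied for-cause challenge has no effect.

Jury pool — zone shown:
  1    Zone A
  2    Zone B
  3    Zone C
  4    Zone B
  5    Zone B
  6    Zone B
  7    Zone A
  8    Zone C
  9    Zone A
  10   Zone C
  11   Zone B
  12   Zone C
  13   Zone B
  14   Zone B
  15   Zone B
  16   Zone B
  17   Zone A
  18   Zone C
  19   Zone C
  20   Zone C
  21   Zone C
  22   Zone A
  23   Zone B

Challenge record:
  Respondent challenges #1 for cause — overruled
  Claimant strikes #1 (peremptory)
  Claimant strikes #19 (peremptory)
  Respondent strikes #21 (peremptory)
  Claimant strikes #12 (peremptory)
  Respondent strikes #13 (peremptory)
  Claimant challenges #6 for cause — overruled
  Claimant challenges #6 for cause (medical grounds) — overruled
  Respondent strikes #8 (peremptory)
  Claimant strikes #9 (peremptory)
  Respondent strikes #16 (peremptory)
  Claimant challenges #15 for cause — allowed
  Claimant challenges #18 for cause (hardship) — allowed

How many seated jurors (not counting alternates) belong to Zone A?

Removed: #1, #8, #9, #12, #13, #15, #16, #18, #19, #21.
Seated jurors 1–6: #2, #3, #4, #5, #6, #7 (alternates #10, #11 not counted).
Of those, in Zone A: #7 → 1.

1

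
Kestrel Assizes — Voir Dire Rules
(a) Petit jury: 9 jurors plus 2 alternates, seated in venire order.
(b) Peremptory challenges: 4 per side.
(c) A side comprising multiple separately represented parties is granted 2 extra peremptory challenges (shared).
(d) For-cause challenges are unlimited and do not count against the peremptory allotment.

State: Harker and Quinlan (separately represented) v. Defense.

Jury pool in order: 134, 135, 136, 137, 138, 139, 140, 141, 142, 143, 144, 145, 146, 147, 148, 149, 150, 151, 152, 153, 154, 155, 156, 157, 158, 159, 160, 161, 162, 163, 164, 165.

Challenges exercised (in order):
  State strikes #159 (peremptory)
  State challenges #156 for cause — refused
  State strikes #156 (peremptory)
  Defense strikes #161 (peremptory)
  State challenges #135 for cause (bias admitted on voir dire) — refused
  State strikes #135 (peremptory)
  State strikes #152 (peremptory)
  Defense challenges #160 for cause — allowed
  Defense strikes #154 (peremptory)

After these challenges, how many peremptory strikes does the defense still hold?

2

Defense allotment: 4.
Defense peremptories used: #161, #154 — 2 (the for-cause on #160 doesn't count).
Remaining: 4 − 2 = 2.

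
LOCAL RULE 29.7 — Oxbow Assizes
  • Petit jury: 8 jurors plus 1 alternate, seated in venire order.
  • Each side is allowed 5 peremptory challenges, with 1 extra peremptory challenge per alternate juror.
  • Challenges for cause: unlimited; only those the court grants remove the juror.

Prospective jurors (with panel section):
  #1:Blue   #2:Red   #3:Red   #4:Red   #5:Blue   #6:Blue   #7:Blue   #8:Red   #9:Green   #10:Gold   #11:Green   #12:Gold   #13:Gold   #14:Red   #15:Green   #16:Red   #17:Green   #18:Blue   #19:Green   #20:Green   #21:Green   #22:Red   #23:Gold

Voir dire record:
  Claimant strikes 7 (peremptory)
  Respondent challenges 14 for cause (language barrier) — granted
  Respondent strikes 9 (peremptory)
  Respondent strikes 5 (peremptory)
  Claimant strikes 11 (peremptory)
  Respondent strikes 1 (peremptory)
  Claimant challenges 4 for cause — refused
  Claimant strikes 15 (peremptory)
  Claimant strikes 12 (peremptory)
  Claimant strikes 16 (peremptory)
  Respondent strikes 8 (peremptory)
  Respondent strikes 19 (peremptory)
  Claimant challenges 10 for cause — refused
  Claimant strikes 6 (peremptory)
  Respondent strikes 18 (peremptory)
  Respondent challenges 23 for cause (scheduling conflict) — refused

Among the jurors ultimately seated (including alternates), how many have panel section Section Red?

4

Removed: #1, #5, #6, #7, #8, #9, #11, #12, #14, #15, #16, #18, #19.
Seated (9 incl. alternates): #2, #3, #4, #10, #13, #17, #20, #21, #22.
Of those, in Section Red: #2, #3, #4, #22 → 4.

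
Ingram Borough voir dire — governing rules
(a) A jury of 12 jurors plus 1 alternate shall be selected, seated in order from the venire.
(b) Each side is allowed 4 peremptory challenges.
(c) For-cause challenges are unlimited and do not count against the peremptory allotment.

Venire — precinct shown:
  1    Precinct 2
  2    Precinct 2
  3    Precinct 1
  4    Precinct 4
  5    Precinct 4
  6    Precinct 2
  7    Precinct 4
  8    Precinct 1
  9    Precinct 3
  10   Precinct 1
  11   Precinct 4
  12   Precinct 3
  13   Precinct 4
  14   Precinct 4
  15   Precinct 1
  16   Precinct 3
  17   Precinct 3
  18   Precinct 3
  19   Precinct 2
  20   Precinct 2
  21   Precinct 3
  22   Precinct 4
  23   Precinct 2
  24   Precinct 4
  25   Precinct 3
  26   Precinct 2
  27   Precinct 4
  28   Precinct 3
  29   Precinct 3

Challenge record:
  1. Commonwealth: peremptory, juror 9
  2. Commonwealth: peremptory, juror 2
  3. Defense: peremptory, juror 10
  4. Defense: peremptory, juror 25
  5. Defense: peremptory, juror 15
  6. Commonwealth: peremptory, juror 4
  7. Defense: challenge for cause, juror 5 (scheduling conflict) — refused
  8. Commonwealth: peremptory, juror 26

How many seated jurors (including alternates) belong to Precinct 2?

Removed: #2, #4, #9, #10, #15, #25, #26.
Seated (13 incl. alternates): #1, #3, #5, #6, #7, #8, #11, #12, #13, #14, #16, #17, #18.
Of those, in Precinct 2: #1, #6 → 2.

2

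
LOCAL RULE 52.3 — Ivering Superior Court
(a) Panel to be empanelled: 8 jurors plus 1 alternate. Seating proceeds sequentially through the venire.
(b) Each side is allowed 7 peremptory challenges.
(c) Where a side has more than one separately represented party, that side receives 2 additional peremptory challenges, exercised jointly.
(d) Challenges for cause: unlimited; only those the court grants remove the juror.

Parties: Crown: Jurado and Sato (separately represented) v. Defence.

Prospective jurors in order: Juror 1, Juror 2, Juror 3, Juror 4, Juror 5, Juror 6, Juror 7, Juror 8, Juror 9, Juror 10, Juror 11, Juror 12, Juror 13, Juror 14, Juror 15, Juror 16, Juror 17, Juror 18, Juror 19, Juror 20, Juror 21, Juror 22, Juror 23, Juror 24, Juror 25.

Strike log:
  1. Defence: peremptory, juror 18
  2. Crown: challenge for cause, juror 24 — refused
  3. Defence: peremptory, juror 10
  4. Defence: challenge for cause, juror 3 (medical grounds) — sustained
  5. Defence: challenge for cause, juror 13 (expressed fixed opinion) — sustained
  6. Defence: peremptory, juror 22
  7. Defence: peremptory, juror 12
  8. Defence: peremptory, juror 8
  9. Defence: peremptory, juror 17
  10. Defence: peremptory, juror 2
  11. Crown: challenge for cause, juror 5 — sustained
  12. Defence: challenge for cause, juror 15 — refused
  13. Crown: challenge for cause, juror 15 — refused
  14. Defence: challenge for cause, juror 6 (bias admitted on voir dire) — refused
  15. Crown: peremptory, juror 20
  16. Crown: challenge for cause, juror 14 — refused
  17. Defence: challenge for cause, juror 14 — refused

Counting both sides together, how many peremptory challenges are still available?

Crown allotment: 7 base + 2 multi-party = 9. Defence allotment: 7.
Crown peremptories used: #20 — 1 (for-cause on #24, #5, #15, #14 don't count).
Defence peremptories used: #18, #10, #22, #12, #8, #17, #2 — 7 (for-cause on #3, #13, #15, #6, #14 don't count).
Remaining: (9 − 1) + (7 − 7) = 8.

8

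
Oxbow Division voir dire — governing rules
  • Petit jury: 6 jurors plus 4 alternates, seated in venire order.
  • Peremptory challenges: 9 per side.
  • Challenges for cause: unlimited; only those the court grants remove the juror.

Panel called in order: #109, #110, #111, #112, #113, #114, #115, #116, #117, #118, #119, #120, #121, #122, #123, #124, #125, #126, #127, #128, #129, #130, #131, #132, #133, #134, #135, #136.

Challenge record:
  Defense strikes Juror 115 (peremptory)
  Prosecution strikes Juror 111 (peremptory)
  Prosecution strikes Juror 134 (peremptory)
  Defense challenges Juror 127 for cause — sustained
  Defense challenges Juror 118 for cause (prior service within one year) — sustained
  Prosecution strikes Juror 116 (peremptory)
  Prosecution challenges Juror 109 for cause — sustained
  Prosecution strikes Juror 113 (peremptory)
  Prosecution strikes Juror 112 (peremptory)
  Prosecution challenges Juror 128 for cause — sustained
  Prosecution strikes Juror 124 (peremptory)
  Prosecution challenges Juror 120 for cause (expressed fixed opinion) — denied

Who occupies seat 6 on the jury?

121

Removed: #109, #111, #112, #113, #115, #116, #118, #124, #127, #128, #134. (#120 stays — for-cause denied.)
Filling seats in venire order through position 6: #110, #114, #117, #119, #120, #121.
So seat 6 is #121.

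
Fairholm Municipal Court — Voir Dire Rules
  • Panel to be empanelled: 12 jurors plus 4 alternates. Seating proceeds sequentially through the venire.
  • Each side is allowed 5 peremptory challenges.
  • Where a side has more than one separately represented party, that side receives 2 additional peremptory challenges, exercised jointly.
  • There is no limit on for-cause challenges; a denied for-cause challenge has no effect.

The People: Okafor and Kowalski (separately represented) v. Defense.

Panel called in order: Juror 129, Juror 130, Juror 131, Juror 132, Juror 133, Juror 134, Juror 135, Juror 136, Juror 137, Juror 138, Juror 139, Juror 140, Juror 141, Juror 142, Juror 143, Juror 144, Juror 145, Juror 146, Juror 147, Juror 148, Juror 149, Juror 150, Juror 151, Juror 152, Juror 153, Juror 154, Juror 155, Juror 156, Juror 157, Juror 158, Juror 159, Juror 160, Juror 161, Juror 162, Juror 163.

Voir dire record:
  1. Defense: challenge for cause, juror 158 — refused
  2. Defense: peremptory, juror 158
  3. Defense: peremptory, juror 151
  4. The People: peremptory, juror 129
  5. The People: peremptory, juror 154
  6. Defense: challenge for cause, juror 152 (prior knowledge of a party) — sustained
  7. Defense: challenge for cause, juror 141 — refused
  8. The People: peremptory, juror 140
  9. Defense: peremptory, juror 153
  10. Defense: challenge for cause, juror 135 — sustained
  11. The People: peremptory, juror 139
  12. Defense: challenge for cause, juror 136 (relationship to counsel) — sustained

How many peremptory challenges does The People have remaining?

The People allotment: 5 base + 2 multi-party = 7.
The People peremptories used: #129, #154, #140, #139 — 4.
Remaining: 7 − 4 = 3.

3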